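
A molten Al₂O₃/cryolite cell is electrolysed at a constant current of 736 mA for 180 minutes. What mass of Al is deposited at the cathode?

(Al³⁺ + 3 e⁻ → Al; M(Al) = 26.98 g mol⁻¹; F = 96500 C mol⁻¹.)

Q = I·t = 0.7360 A × 10800 s = 7949 C.
n(e⁻) = Q/F = 7949 / 96500 = 0.08237 mol.
Al³⁺ + 3 e⁻ → Al, so n(Al) = n(e⁻)/3 = 0.02746 mol.
m = n·M = 0.02746 × 26.98 = 0.741 g.

0.741 g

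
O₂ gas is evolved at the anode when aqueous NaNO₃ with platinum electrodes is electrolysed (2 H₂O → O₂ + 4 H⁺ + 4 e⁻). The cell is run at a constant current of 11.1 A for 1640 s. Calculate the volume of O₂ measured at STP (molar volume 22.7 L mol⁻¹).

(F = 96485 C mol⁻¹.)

1.07 L

Q = I·t = 11.10 A × 1640.0 s = 18200 C.
n(e⁻) = Q/F = 18200 / 96485 = 0.1887 mol.
4 electrons are transferred per O₂ molecule, so n(O₂) = 0.1887 / 4 = 0.04717 mol.
V = n × V_m = 0.04717 × 22.7 = 1.07 L.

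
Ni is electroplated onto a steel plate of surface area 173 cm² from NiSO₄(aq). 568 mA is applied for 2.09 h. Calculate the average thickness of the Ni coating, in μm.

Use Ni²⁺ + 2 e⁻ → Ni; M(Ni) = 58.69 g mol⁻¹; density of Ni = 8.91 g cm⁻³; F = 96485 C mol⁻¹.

Q = I·t = 0.5680 × 7524.0 = 4274 C; n(e⁻) = 0.04429 mol.
n(Ni) = n(e⁻)/2 = 0.02215 mol, so m = 0.02215 × 58.69 = 1.300 g.
Volume = m/ρ = 1.300 / 8.91 = 0.1459 cm³.
Thickness = V/A = 0.1459 / 173 = 8.43 × 10⁻⁴ cm = 8.43 μm.

8.43 μm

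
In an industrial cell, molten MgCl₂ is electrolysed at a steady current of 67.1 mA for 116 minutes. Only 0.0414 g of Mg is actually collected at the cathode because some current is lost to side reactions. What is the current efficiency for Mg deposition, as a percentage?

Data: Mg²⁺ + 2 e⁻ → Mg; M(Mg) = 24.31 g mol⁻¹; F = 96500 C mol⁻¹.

70.4 %

Q = I·t = 0.06710 × 6960.0 = 467.0 C; n(e⁻) = 467.0/96500 = 0.004840 mol.
Theoretical n(Mg) = n(e⁻)/2 = 0.002420 mol, i.e. m_theo = 0.002420 × 24.31 = 0.05882 g.
Efficiency = m_actual / m_theo = 0.0414 / 0.05882 = 70.4 %.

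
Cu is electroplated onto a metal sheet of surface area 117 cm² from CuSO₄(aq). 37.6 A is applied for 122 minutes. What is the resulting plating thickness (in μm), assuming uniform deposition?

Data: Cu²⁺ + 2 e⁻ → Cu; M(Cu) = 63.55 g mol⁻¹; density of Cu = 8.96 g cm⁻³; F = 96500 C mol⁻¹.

864 μm

Q = I·t = 37.60 × 7320.0 = 275200 C; n(e⁻) = 2.852 mol.
n(Cu) = n(e⁻)/2 = 1.426 mol, so m = 1.426 × 63.55 = 90.63 g.
Volume = m/ρ = 90.63 / 8.96 = 10.11 cm³.
Thickness = V/A = 10.11 / 117 = 0.0864 cm = 864 μm.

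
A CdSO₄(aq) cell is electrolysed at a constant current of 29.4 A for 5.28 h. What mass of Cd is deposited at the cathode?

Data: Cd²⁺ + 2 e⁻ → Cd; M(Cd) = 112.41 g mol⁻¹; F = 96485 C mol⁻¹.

Q = I·t = 29.40 A × 19008 s = 558800 C.
n(e⁻) = Q/F = 558800 / 96485 = 5.792 mol.
Cd²⁺ + 2 e⁻ → Cd, so n(Cd) = n(e⁻)/2 = 2.896 mol.
m = n·M = 2.896 × 112.41 = 326 g.

326 g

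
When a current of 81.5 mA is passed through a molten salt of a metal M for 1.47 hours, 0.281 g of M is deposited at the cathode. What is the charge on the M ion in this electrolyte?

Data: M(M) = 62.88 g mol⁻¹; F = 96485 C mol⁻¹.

Q = I·t = 0.08150 A × 5292.0 s = 431.3 C, so n(e⁻) = 431.3/96485 = 0.004470 mol.
n(M) deposited = 0.281 / 62.88 = 0.004469 mol.
Electrons per atom = n(e⁻)/n(M) = 0.004470 / 0.004469 = 1.00 ≈ 1, so the ion is M⁺.

+1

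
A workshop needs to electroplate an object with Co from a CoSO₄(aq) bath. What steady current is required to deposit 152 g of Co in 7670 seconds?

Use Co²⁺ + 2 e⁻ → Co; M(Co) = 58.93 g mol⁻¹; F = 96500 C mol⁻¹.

n(Co) = 152 / 58.93 = 2.579 mol.
n(e⁻) = 2 × 2.579 = 5.159 mol.
Q = n(e⁻)·F = 5.159 × 96500 = 497800 C.
I = Q/t = 497800 / 7670.0 s = 64.9 A.

64.9 A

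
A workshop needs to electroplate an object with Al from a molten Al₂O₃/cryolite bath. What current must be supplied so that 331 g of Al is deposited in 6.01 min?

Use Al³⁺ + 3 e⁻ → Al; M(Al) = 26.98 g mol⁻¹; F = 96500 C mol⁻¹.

n(Al) = 331 / 26.98 = 12.27 mol.
n(e⁻) = 3 × 12.27 = 36.81 mol.
Q = n(e⁻)·F = 36.81 × 96500 = 3552000 C.
I = Q/t = 3552000 / 360.60 s = 9850 A.

9850 A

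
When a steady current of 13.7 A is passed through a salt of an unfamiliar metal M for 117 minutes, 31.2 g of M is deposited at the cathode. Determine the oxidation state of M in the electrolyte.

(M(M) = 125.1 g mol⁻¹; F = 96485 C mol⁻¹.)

Q = I·t = 13.70 A × 7020.0 s = 96170 C, so n(e⁻) = 96170/96485 = 0.9968 mol.
n(M) deposited = 31.2 / 125.1 = 0.2494 mol.
Electrons per atom = n(e⁻)/n(M) = 0.9968 / 0.2494 = 4.00 ≈ 4, so the ion is M⁴⁺.

+4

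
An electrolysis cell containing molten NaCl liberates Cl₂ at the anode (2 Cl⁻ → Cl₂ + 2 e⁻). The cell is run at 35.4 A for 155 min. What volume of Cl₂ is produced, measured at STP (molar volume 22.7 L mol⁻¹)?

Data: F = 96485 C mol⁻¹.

38.7 L

Q = I·t = 35.40 A × 9300.0 s = 329200 C.
n(e⁻) = Q/F = 329200 / 96485 = 3.412 mol.
2 electrons are transferred per Cl₂ molecule, so n(Cl₂) = 3.412 / 2 = 1.706 mol.
V = n × V_m = 1.706 × 22.7 = 38.7 L.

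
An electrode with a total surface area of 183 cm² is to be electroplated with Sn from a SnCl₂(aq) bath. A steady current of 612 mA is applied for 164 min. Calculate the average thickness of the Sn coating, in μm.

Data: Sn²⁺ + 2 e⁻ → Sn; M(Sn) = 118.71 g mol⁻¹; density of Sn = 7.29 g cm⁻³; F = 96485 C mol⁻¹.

Q = I·t = 0.6120 × 9840.0 = 6022 C; n(e⁻) = 0.06241 mol.
n(Sn) = n(e⁻)/2 = 0.03121 mol, so m = 0.03121 × 118.71 = 3.705 g.
Volume = m/ρ = 3.705 / 7.29 = 0.5082 cm³.
Thickness = V/A = 0.5082 / 183 = 0.00278 cm = 27.8 μm.

27.8 μm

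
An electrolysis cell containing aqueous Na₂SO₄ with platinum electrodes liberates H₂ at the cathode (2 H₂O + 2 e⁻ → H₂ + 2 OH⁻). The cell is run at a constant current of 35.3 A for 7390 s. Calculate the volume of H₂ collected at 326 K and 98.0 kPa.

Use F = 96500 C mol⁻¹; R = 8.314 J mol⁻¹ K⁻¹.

37.4 L

Q = I·t = 35.30 A × 7390.0 s = 260900 C.
n(e⁻) = Q/F = 260900 / 96500 = 2.703 mol.
2 electrons are transferred per H₂ molecule, so n(H₂) = 2.703 / 2 = 1.352 mol.
V = nRT/P = (1.352 × 8.314 × 326) / (98.0 × 10³ Pa) = 0.0374 m³ = 37.4 L.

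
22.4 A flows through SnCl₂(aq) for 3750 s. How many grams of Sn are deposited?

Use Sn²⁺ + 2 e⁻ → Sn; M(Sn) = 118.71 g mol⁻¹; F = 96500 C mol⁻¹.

Q = I·t = 22.40 A × 3750.0 s = 84000 C.
n(e⁻) = Q/F = 84000 / 96500 = 0.8705 mol.
Sn²⁺ + 2 e⁻ → Sn, so n(Sn) = n(e⁻)/2 = 0.4352 mol.
m = n·M = 0.4352 × 118.71 = 51.7 g.

51.7 g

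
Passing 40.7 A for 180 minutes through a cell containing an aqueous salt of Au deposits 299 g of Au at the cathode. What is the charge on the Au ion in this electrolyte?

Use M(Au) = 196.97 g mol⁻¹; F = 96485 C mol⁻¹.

Q = I·t = 40.70 A × 10800 s = 439600 C, so n(e⁻) = 439600/96485 = 4.556 mol.
n(Au) deposited = 299 / 196.97 = 1.518 mol.
Electrons per atom = n(e⁻)/n(Au) = 4.556 / 1.518 = 3.00 ≈ 3, so the ion is Au³⁺.

+3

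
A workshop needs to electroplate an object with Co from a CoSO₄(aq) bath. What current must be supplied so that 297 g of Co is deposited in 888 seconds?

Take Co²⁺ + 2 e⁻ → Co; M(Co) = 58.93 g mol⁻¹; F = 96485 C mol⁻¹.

n(Co) = 297 / 58.93 = 5.040 mol.
n(e⁻) = 2 × 5.040 = 10.08 mol.
Q = n(e⁻)·F = 10.08 × 96485 = 972500 C.
I = Q/t = 972500 / 888.00 s = 1100 A.

1100 A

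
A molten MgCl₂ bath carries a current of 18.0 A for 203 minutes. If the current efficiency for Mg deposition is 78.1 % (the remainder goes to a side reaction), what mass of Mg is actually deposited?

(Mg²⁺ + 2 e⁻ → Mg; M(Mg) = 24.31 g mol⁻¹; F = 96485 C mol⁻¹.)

Q = I·t = 18.00 × 12180 = 219200 C.
n(e⁻) = 219200/96485 = 2.272 mol; theoretically n(Mg) = 2.272/2 = 1.136 mol, m_theo = 27.62 g.
At 78.1 % efficiency, m_actual = 0.781 × 27.62 = 21.6 g.

21.6 g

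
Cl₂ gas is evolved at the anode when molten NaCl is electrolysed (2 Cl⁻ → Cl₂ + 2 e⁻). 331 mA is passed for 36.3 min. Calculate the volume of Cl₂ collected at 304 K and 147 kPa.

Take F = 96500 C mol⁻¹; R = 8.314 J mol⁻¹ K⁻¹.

Q = I·t = 0.3310 A × 2178.0 s = 720.9 C.
n(e⁻) = Q/F = 720.9 / 96500 = 0.007471 mol.
2 electrons are transferred per Cl₂ molecule, so n(Cl₂) = 0.007471 / 2 = 0.003735 mol.
V = nRT/P = (0.003735 × 8.314 × 304) / (147 × 10³ Pa) = 6.42 × 10⁻⁵ m³ = 0.0642 L.

0.0642 L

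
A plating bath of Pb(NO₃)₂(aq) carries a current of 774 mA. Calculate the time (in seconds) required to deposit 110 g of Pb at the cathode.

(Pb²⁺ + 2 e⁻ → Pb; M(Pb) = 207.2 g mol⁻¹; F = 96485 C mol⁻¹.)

1.32 × 10⁵ s

n(Pb) = m/M = 110 / 207.2 = 0.5309 mol.
Each Pb atom requires 2 electrons, so n(e⁻) = 2 × 0.5309 = 1.062 mol.
Q = n(e⁻)·F = 1.062 × 96485 = 102400 C.
t = Q/I = 102400 / 0.7740 A = 132400 s.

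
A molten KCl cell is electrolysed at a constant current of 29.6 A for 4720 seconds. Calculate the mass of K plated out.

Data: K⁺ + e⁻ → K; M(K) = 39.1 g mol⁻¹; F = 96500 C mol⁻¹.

56.6 g

Q = I·t = 29.60 A × 4720.0 s = 139700 C.
n(e⁻) = Q/F = 139700 / 96500 = 1.448 mol.
K⁺ + e⁻ → K, so n(K) = n(e⁻)/1 = 1.448 mol.
m = n·M = 1.448 × 39.1 = 56.6 g.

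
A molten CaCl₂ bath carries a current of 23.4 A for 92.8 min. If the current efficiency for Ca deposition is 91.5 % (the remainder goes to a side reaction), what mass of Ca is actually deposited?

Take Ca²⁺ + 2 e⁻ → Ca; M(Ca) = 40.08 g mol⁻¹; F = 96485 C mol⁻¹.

Q = I·t = 23.40 × 5568.0 = 130300 C.
n(e⁻) = 130300/96485 = 1.350 mol; theoretically n(Ca) = 1.350/2 = 0.6752 mol, m_theo = 27.06 g.
At 91.5 % efficiency, m_actual = 0.915 × 27.06 = 24.8 g.

24.8 g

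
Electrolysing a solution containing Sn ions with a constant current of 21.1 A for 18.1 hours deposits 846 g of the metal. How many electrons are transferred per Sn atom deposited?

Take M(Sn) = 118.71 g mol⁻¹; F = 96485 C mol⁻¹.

2

Q = I·t = 21.10 A × 65160 s = 1375000 C, so n(e⁻) = 1375000/96485 = 14.25 mol.
n(Sn) deposited = 846 / 118.71 = 7.127 mol.
Electrons per atom = n(e⁻)/n(Sn) = 14.25 / 7.127 = 2.00 ≈ 2, so the ion is Sn²⁺.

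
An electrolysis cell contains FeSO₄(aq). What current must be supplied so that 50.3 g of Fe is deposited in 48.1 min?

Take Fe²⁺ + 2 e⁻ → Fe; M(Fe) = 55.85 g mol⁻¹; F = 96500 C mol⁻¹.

n(Fe) = 50.3 / 55.85 = 0.9006 mol.
n(e⁻) = 2 × 0.9006 = 1.801 mol.
Q = n(e⁻)·F = 1.801 × 96500 = 173800 C.
I = Q/t = 173800 / 2886.0 s = 60.2 A.

60.2 A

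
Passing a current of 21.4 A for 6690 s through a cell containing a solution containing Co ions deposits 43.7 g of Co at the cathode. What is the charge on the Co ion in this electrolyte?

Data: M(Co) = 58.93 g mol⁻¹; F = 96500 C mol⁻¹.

Q = I·t = 21.40 A × 6690.0 s = 143200 C, so n(e⁻) = 143200/96500 = 1.484 mol.
n(Co) deposited = 43.7 / 58.93 = 0.7416 mol.
Electrons per atom = n(e⁻)/n(Co) = 1.484 / 0.7416 = 2.00 ≈ 2, so the ion is Co²⁺.

+2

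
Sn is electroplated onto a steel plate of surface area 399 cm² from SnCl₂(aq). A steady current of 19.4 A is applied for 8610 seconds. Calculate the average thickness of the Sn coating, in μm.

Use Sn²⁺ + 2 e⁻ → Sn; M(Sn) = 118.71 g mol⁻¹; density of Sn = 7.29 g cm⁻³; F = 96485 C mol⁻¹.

353 μm

Q = I·t = 19.40 × 8610.0 = 167000 C; n(e⁻) = 1.731 mol.
n(Sn) = n(e⁻)/2 = 0.8656 mol, so m = 0.8656 × 118.71 = 102.8 g.
Volume = m/ρ = 102.8 / 7.29 = 14.10 cm³.
Thickness = V/A = 14.10 / 399 = 0.0353 cm = 353 μm.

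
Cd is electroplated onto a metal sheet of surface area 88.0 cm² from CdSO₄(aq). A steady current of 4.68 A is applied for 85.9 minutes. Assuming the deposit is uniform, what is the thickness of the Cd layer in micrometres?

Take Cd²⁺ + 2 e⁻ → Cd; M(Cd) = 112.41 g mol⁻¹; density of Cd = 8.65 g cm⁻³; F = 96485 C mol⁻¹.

Q = I·t = 4.680 × 5154.0 = 24120 C; n(e⁻) = 0.2500 mol.
n(Cd) = n(e⁻)/2 = 0.1250 mol, so m = 0.1250 × 112.41 = 14.05 g.
Volume = m/ρ = 14.05 / 8.65 = 1.624 cm³.
Thickness = V/A = 1.624 / 88.0 = 0.0185 cm = 185 μm.

185 μm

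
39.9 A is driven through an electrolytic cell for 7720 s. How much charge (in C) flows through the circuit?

Q = I·t = 39.90 A × 7720.0 s = 3.08 × 10⁵ C.

3.08 × 10⁵ C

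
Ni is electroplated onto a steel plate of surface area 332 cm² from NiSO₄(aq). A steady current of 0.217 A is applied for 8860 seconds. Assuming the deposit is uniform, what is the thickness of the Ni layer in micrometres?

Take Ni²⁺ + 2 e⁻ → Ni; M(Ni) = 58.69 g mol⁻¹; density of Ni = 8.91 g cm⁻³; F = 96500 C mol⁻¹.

1.98 μm

Q = I·t = 0.2170 × 8860.0 = 1923 C; n(e⁻) = 0.01992 mol.
n(Ni) = n(e⁻)/2 = 0.009962 mol, so m = 0.009962 × 58.69 = 0.5847 g.
Volume = m/ρ = 0.5847 / 8.91 = 0.06562 cm³.
Thickness = V/A = 0.06562 / 332 = 1.98 × 10⁻⁴ cm = 1.98 μm.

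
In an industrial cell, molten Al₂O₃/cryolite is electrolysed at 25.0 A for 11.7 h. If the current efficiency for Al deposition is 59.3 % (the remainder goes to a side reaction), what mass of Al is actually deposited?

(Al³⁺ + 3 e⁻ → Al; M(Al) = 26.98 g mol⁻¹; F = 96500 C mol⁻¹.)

58.2 g

Q = I·t = 25.00 × 42120 = 1053000 C.
n(e⁻) = 1053000/96500 = 10.91 mol; theoretically n(Al) = 10.91/3 = 3.637 mol, m_theo = 98.13 g.
At 59.3 % efficiency, m_actual = 0.593 × 98.13 = 58.2 g.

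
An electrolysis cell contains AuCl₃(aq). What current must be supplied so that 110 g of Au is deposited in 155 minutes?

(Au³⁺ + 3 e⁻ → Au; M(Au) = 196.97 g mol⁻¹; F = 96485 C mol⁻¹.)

n(Au) = 110 / 196.97 = 0.5585 mol.
n(e⁻) = 3 × 0.5585 = 1.675 mol.
Q = n(e⁻)·F = 1.675 × 96485 = 161600 C.
I = Q/t = 161600 / 9300.0 s = 17.4 A.

17.4 A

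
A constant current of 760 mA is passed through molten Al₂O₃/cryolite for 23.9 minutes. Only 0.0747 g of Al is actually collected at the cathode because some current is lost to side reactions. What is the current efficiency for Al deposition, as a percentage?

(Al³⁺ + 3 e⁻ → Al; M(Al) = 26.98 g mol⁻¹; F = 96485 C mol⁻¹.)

73.5 %

Q = I·t = 0.7600 × 1434.0 = 1090 C; n(e⁻) = 1090/96485 = 0.01130 mol.
Theoretical n(Al) = n(e⁻)/3 = 0.003765 mol, i.e. m_theo = 0.003765 × 26.98 = 0.1016 g.
Efficiency = m_actual / m_theo = 0.0747 / 0.1016 = 73.5 %.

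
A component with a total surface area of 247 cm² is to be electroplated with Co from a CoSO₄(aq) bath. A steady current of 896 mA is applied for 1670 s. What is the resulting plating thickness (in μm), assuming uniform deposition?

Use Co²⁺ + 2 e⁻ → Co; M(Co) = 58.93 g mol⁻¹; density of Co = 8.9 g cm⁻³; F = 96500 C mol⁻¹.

2.08 μm

Q = I·t = 0.8960 × 1670.0 = 1496 C; n(e⁻) = 0.01551 mol.
n(Co) = n(e⁻)/2 = 0.007753 mol, so m = 0.007753 × 58.93 = 0.4569 g.
Volume = m/ρ = 0.4569 / 8.9 = 0.05134 cm³.
Thickness = V/A = 0.05134 / 247 = 2.08 × 10⁻⁴ cm = 2.08 μm.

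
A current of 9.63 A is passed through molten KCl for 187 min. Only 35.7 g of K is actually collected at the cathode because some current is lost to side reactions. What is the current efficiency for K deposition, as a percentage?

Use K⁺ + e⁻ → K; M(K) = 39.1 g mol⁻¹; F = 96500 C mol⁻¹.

81.5 %

Q = I·t = 9.630 × 11220 = 108000 C; n(e⁻) = 108000/96500 = 1.120 mol.
Theoretical n(K) = n(e⁻)/1 = 1.120 mol, i.e. m_theo = 1.120 × 39.1 = 43.78 g.
Efficiency = m_actual / m_theo = 35.7 / 43.78 = 81.5 %.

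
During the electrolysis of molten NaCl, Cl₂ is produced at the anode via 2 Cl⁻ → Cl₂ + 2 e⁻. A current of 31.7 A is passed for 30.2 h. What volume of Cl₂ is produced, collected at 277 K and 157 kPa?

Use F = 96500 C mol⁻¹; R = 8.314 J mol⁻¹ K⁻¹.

262 L

Q = I·t = 31.70 A × 108720 s = 3446000 C.
n(e⁻) = Q/F = 3446000 / 96500 = 35.71 mol.
2 electrons are transferred per Cl₂ molecule, so n(Cl₂) = 35.71 / 2 = 17.86 mol.
V = nRT/P = (17.86 × 8.314 × 277) / (157 × 10³ Pa) = 0.262 m³ = 262 L.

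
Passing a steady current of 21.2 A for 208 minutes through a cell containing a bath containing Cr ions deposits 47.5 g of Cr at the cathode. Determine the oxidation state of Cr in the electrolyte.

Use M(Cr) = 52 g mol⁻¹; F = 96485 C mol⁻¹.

+3

Q = I·t = 21.20 A × 12480 s = 264600 C, so n(e⁻) = 264600/96485 = 2.742 mol.
n(Cr) deposited = 47.5 / 52 = 0.9135 mol.
Electrons per atom = n(e⁻)/n(Cr) = 2.742 / 0.9135 = 3.00 ≈ 3, so the ion is Cr³⁺.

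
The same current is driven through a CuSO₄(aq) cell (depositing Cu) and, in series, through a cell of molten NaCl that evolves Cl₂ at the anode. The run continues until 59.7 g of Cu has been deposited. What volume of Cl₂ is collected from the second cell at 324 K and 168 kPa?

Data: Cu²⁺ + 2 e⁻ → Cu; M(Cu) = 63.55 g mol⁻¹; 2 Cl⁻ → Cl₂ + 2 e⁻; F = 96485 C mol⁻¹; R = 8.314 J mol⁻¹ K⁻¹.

15.1 L

n(Cu) = 59.7 / 63.55 = 0.9394 mol, so n(e⁻) = 2 × 0.9394 = 1.879 mol.
The cells are in series, so the same 1.879 mol of electrons passes through the second cell.
2 Cl⁻ → Cl₂ + 2 e⁻ — 2 mol e⁻ per mol Cl₂, so n(Cl₂) = 1.879/2 = 0.9394 mol.
V = nRT/P = (0.9394 × 8.314 × 324) / (168 × 10³) = 0.0151 m³ = 15.1 L.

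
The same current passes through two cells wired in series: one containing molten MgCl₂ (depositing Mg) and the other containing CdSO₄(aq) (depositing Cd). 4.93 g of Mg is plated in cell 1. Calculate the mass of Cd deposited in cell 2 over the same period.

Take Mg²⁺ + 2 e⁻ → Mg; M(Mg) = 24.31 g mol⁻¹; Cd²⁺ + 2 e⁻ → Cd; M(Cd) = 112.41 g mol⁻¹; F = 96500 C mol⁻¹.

n(Mg) = 4.93 / 24.31 = 0.2028 mol.
Since Mg²⁺ + 2 e⁻ → Mg, n(e⁻) passed = 2 × 0.2028 = 0.4056 mol.
Cells in series carry the same charge, so the same 0.4056 mol of electrons passes through cell 2.
Cd²⁺ + 2 e⁻ → Cd, so n(Cd) = 0.4056 / 2 = 0.2028 mol.
m(Cd) = 0.2028 × 112.41 = 22.8 g.

22.8 g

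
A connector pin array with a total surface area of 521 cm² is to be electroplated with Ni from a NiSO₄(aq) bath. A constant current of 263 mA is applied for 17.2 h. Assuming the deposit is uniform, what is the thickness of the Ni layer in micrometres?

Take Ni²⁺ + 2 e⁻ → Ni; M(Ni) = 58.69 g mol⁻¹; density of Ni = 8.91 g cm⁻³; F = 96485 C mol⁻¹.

Q = I·t = 0.2630 × 61920 = 16280 C; n(e⁻) = 0.1688 mol.
n(Ni) = n(e⁻)/2 = 0.08439 mol, so m = 0.08439 × 58.69 = 4.953 g.
Volume = m/ρ = 4.953 / 8.91 = 0.5559 cm³.
Thickness = V/A = 0.5559 / 521 = 0.00107 cm = 10.7 μm.

10.7 μm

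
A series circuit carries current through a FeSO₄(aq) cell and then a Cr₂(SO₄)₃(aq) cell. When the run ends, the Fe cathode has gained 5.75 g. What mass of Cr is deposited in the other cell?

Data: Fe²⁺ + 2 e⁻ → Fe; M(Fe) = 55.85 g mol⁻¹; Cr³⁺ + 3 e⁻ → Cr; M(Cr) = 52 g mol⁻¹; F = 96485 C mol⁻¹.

n(Fe) = 5.75 / 55.85 = 0.1030 mol.
Since Fe²⁺ + 2 e⁻ → Fe, n(e⁻) passed = 2 × 0.1030 = 0.2059 mol.
Cells in series carry the same charge, so the same 0.2059 mol of electrons passes through cell 2.
Cr³⁺ + 3 e⁻ → Cr, so n(Cr) = 0.2059 / 3 = 0.06864 mol.
m(Cr) = 0.06864 × 52 = 3.57 g.

3.57 g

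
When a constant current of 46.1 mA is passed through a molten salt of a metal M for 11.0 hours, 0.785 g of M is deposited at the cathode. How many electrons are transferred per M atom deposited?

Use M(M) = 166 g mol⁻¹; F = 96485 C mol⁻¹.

4

Q = I·t = 0.04610 A × 39600 s = 1826 C, so n(e⁻) = 1826/96485 = 0.01892 mol.
n(M) deposited = 0.785 / 166 = 0.004729 mol.
Electrons per atom = n(e⁻)/n(M) = 0.01892 / 0.004729 = 4.00 ≈ 4, so the ion is M⁴⁺.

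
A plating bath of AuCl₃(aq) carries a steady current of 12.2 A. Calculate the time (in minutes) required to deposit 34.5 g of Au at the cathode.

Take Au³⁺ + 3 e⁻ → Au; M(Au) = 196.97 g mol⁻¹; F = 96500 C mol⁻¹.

n(Au) = m/M = 34.5 / 196.97 = 0.1752 mol.
Each Au atom requires 3 electrons, so n(e⁻) = 3 × 0.1752 = 0.5255 mol.
Q = n(e⁻)·F = 0.5255 × 96500 = 50710 C.
t = Q/I = 50710 / 12.20 A = 4156 s = 69.3 min.

69.3 min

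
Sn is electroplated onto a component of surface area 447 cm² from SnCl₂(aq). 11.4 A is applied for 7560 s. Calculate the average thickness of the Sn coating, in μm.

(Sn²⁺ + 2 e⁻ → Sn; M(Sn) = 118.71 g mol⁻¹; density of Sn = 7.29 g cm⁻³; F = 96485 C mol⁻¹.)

163 μm

Q = I·t = 11.40 × 7560.0 = 86180 C; n(e⁻) = 0.8932 mol.
n(Sn) = n(e⁻)/2 = 0.4466 mol, so m = 0.4466 × 118.71 = 53.02 g.
Volume = m/ρ = 53.02 / 7.29 = 7.273 cm³.
Thickness = V/A = 7.273 / 447 = 0.0163 cm = 163 μm.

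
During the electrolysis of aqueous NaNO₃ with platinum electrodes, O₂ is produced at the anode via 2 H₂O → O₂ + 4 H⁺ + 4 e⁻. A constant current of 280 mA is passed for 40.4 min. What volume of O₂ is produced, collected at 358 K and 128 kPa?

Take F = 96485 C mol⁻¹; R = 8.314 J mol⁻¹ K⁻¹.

Q = I·t = 0.2800 A × 2424.0 s = 678.7 C.
n(e⁻) = Q/F = 678.7 / 96485 = 0.007034 mol.
4 electrons are transferred per O₂ molecule, so n(O₂) = 0.007034 / 4 = 0.001759 mol.
V = nRT/P = (0.001759 × 8.314 × 358) / (128 × 10³ Pa) = 4.09 × 10⁻⁵ m³ = 0.0409 L.

0.0409 L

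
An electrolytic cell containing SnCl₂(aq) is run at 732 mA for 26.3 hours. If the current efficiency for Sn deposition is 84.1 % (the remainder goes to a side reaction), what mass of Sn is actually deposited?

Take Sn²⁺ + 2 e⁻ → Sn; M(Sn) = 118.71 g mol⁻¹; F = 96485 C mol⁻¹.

Q = I·t = 0.7320 × 94680 = 69310 C.
n(e⁻) = 69310/96485 = 0.7183 mol; theoretically n(Sn) = 0.7183/2 = 0.3592 mol, m_theo = 42.64 g.
At 84.1 % efficiency, m_actual = 0.841 × 42.64 = 35.9 g.

35.9 g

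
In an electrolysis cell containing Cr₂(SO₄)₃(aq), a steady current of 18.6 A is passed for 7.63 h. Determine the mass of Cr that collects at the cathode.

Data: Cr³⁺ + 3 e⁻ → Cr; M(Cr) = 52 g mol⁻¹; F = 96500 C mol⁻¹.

91.8 g

Q = I·t = 18.60 A × 27468 s = 510900 C.
n(e⁻) = Q/F = 510900 / 96500 = 5.294 mol.
Cr³⁺ + 3 e⁻ → Cr, so n(Cr) = n(e⁻)/3 = 1.765 mol.
m = n·M = 1.765 × 52 = 91.8 g.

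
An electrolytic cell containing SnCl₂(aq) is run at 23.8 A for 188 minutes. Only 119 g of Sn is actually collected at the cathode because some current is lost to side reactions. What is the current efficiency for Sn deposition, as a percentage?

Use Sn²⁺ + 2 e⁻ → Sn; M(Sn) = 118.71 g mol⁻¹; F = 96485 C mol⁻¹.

72.1 %

Q = I·t = 23.80 × 11280 = 268500 C; n(e⁻) = 268500/96485 = 2.782 mol.
Theoretical n(Sn) = n(e⁻)/2 = 1.391 mol, i.e. m_theo = 1.391 × 118.71 = 165.2 g.
Efficiency = m_actual / m_theo = 119 / 165.2 = 72.1 %.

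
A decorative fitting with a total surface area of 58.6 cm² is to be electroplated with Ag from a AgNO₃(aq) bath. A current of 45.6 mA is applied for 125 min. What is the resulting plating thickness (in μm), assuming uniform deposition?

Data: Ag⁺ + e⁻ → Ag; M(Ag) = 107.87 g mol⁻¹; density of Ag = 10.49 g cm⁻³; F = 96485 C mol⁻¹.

Q = I·t = 0.04560 × 7500.0 = 342.0 C; n(e⁻) = 0.003545 mol.
n(Ag) = n(e⁻)/1 = 0.003545 mol, so m = 0.003545 × 107.87 = 0.3824 g.
Volume = m/ρ = 0.3824 / 10.49 = 0.03645 cm³.
Thickness = V/A = 0.03645 / 58.6 = 6.22 × 10⁻⁴ cm = 6.22 μm.

6.22 μm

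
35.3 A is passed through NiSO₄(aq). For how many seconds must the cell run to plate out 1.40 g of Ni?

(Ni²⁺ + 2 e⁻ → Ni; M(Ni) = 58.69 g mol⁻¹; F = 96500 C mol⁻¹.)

n(Ni) = m/M = 1.40 / 58.69 = 0.02385 mol.
Each Ni atom requires 2 electrons, so n(e⁻) = 2 × 0.02385 = 0.04771 mol.
Q = n(e⁻)·F = 0.04771 × 96500 = 4604 C.
t = Q/I = 4604 / 35.30 A = 130.4 s.

130 s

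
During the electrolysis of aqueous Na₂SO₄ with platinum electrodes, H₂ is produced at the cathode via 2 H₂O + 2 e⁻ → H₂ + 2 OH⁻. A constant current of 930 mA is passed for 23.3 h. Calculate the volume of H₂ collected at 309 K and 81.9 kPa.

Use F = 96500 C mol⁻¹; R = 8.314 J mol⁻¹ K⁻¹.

Q = I·t = 0.9300 A × 83880 s = 78010 C.
n(e⁻) = Q/F = 78010 / 96500 = 0.8084 mol.
2 electrons are transferred per H₂ molecule, so n(H₂) = 0.8084 / 2 = 0.4042 mol.
V = nRT/P = (0.4042 × 8.314 × 309) / (81.9 × 10³ Pa) = 0.0127 m³ = 12.7 L.

12.7 L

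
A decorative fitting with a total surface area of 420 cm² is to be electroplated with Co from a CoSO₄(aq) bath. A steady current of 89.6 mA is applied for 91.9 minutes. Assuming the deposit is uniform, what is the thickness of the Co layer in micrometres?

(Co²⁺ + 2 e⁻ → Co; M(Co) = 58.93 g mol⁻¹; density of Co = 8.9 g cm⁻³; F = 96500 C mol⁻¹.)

Q = I·t = 0.08960 × 5514.0 = 494.1 C; n(e⁻) = 0.005120 mol.
n(Co) = n(e⁻)/2 = 0.002560 mol, so m = 0.002560 × 58.93 = 0.1509 g.
Volume = m/ρ = 0.1509 / 8.9 = 0.01695 cm³.
Thickness = V/A = 0.01695 / 420 = 4.04 × 10⁻⁵ cm = 0.404 μm.

0.404 μm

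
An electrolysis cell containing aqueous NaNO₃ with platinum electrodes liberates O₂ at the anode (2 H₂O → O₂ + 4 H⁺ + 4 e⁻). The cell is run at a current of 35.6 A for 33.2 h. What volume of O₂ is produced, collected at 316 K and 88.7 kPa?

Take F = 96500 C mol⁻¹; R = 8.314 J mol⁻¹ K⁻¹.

326 L

Q = I·t = 35.60 A × 119520 s = 4255000 C.
n(e⁻) = Q/F = 4255000 / 96500 = 44.09 mol.
4 electrons are transferred per O₂ molecule, so n(O₂) = 44.09 / 4 = 11.02 mol.
V = nRT/P = (11.02 × 8.314 × 316) / (88.7 × 10³ Pa) = 0.326 m³ = 326 L.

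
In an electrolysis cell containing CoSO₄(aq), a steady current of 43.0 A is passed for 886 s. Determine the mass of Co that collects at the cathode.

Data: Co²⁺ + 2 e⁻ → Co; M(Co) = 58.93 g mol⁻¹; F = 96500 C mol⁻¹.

Q = I·t = 43.00 A × 886.00 s = 38100 C.
n(e⁻) = Q/F = 38100 / 96500 = 0.3948 mol.
Co²⁺ + 2 e⁻ → Co, so n(Co) = n(e⁻)/2 = 0.1974 mol.
m = n·M = 0.1974 × 58.93 = 11.6 g.

11.6 g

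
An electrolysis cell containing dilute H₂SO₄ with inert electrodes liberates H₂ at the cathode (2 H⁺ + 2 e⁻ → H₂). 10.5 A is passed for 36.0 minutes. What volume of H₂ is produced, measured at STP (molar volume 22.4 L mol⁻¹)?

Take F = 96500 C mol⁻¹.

Q = I·t = 10.50 A × 2160.0 s = 22680 C.
n(e⁻) = Q/F = 22680 / 96500 = 0.2350 mol.
2 electrons are transferred per H₂ molecule, so n(H₂) = 0.2350 / 2 = 0.1175 mol.
V = n × V_m = 0.1175 × 22.4 = 2.63 L.

2.63 L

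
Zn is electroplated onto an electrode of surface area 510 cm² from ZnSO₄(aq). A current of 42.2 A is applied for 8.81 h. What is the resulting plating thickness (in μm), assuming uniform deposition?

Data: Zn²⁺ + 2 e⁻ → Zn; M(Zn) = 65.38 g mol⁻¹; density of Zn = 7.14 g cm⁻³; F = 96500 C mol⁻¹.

1250 μm

Q = I·t = 42.20 × 31716 = 1338000 C; n(e⁻) = 13.87 mol.
n(Zn) = n(e⁻)/2 = 6.935 mol, so m = 6.935 × 65.38 = 453.4 g.
Volume = m/ρ = 453.4 / 7.14 = 63.50 cm³.
Thickness = V/A = 63.50 / 510 = 0.125 cm = 1250 μm.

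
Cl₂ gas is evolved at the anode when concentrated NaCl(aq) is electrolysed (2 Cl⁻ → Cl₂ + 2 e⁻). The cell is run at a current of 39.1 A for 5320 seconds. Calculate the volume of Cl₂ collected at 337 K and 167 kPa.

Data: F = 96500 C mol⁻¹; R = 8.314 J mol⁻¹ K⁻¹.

Q = I·t = 39.10 A × 5320.0 s = 208000 C.
n(e⁻) = Q/F = 208000 / 96500 = 2.156 mol.
2 electrons are transferred per Cl₂ molecule, so n(Cl₂) = 2.156 / 2 = 1.078 mol.
V = nRT/P = (1.078 × 8.314 × 337) / (167 × 10³ Pa) = 0.0181 m³ = 18.1 L.

18.1 L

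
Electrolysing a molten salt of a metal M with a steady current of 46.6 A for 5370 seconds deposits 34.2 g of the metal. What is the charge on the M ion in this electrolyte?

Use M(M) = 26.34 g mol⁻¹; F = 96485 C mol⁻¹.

Q = I·t = 46.60 A × 5370.0 s = 250200 C, so n(e⁻) = 250200/96485 = 2.594 mol.
n(M) deposited = 34.2 / 26.34 = 1.298 mol.
Electrons per atom = n(e⁻)/n(M) = 2.594 / 1.298 = 2.00 ≈ 2, so the ion is M²⁺.

+2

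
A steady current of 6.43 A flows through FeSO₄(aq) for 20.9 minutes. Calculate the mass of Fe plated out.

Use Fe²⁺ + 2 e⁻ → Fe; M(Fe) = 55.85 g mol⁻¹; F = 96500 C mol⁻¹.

2.33 g

Q = I·t = 6.430 A × 1254.0 s = 8063 C.
n(e⁻) = Q/F = 8063 / 96500 = 0.08356 mol.
Fe²⁺ + 2 e⁻ → Fe, so n(Fe) = n(e⁻)/2 = 0.04178 mol.
m = n·M = 0.04178 × 55.85 = 2.33 g.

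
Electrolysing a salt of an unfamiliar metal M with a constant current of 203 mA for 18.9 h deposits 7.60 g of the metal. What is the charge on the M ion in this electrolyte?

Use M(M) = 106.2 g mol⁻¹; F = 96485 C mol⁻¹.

+2

Q = I·t = 0.2030 A × 68040 s = 13810 C, so n(e⁻) = 13810/96485 = 0.1432 mol.
n(M) deposited = 7.60 / 106.2 = 0.07156 mol.
Electrons per atom = n(e⁻)/n(M) = 0.1432 / 0.07156 = 2.00 ≈ 2, so the ion is M²⁺.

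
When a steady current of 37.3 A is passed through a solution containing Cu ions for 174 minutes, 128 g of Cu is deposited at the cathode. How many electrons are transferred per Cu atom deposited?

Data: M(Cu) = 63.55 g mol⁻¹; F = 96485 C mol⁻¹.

Q = I·t = 37.30 A × 10440 s = 389400 C, so n(e⁻) = 389400/96485 = 4.036 mol.
n(Cu) deposited = 128 / 63.55 = 2.014 mol.
Electrons per atom = n(e⁻)/n(Cu) = 4.036 / 2.014 = 2.00 ≈ 2, so the ion is Cu²⁺.

2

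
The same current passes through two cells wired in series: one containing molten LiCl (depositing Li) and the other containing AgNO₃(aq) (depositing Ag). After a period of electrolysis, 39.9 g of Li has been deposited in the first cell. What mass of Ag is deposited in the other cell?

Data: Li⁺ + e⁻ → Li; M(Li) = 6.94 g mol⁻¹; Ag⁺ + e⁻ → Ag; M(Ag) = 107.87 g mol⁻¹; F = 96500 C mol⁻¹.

n(Li) = 39.9 / 6.94 = 5.749 mol.
Since Li⁺ + e⁻ → Li, n(e⁻) passed = 1 × 5.749 = 5.749 mol.
Cells in series carry the same charge, so the same 5.749 mol of electrons passes through cell 2.
Ag⁺ + e⁻ → Ag, so n(Ag) = 5.749 / 1 = 5.749 mol.
m(Ag) = 5.749 × 107.87 = 620 g.

620 g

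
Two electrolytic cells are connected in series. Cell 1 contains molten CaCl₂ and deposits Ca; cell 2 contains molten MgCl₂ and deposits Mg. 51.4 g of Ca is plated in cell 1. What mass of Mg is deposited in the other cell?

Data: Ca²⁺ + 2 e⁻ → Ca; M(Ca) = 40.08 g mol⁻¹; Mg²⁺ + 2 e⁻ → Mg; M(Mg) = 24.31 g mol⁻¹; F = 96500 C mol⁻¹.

n(Ca) = 51.4 / 40.08 = 1.282 mol.
Since Ca²⁺ + 2 e⁻ → Ca, n(e⁻) passed = 2 × 1.282 = 2.565 mol.
Cells in series carry the same charge, so the same 2.565 mol of electrons passes through cell 2.
Mg²⁺ + 2 e⁻ → Mg, so n(Mg) = 2.565 / 2 = 1.282 mol.
m(Mg) = 1.282 × 24.31 = 31.2 g.

31.2 g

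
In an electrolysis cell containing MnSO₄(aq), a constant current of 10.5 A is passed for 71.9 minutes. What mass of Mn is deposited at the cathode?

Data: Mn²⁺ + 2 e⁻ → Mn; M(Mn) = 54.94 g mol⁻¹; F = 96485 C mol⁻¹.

12.9 g

Q = I·t = 10.50 A × 4314.0 s = 45300 C.
n(e⁻) = Q/F = 45300 / 96485 = 0.4695 mol.
Mn²⁺ + 2 e⁻ → Mn, so n(Mn) = n(e⁻)/2 = 0.2347 mol.
m = n·M = 0.2347 × 54.94 = 12.9 g.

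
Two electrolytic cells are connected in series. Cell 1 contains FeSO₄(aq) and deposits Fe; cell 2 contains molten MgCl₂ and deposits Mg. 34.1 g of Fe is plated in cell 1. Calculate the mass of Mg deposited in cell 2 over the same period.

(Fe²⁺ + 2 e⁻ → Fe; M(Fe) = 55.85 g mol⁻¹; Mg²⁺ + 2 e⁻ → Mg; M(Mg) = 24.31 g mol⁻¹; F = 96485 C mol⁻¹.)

n(Fe) = 34.1 / 55.85 = 0.6106 mol.
Since Fe²⁺ + 2 e⁻ → Fe, n(e⁻) passed = 2 × 0.6106 = 1.221 mol.
Cells in series carry the same charge, so the same 1.221 mol of electrons passes through cell 2.
Mg²⁺ + 2 e⁻ → Mg, so n(Mg) = 1.221 / 2 = 0.6106 mol.
m(Mg) = 0.6106 × 24.31 = 14.8 g.

14.8 g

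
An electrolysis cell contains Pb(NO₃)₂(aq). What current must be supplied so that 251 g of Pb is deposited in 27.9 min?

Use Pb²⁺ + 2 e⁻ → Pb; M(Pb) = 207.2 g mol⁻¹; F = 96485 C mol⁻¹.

140 A

n(Pb) = 251 / 207.2 = 1.211 mol.
n(e⁻) = 2 × 1.211 = 2.423 mol.
Q = n(e⁻)·F = 2.423 × 96485 = 233800 C.
I = Q/t = 233800 / 1674.0 s = 140 A.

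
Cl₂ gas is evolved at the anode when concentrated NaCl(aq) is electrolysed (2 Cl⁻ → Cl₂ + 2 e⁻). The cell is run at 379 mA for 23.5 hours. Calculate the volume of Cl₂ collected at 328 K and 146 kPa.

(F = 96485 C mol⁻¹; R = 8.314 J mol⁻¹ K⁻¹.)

Q = I·t = 0.3790 A × 84600 s = 32060 C.
n(e⁻) = Q/F = 32060 / 96485 = 0.3323 mol.
2 electrons are transferred per Cl₂ molecule, so n(Cl₂) = 0.3323 / 2 = 0.1662 mol.
V = nRT/P = (0.1662 × 8.314 × 328) / (146 × 10³ Pa) = 0.00310 m³ = 3.10 L.

3.10 L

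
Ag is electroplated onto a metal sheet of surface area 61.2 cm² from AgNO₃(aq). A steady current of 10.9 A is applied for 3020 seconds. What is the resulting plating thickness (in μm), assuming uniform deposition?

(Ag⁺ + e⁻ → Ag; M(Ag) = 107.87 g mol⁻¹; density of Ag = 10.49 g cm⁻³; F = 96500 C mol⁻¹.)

Q = I·t = 10.90 × 3020.0 = 32920 C; n(e⁻) = 0.3411 mol.
n(Ag) = n(e⁻)/1 = 0.3411 mol, so m = 0.3411 × 107.87 = 36.80 g.
Volume = m/ρ = 36.80 / 10.49 = 3.508 cm³.
Thickness = V/A = 3.508 / 61.2 = 0.0573 cm = 573 μm.

573 μm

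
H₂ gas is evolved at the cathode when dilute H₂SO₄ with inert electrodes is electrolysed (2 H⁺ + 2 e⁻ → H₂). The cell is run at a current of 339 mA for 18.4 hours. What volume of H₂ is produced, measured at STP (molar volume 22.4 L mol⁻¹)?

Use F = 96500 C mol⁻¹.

2.61 L

Q = I·t = 0.3390 A × 66240 s = 22460 C.
n(e⁻) = Q/F = 22460 / 96500 = 0.2327 mol.
2 electrons are transferred per H₂ molecule, so n(H₂) = 0.2327 / 2 = 0.1163 mol.
V = n × V_m = 0.1163 × 22.4 = 2.61 L.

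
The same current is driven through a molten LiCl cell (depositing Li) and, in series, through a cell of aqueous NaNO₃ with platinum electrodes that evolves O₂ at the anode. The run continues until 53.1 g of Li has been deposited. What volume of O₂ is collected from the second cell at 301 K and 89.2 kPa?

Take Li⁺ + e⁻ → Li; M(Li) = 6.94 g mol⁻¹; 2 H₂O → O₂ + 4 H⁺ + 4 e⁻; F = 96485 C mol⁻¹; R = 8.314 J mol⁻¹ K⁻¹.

53.7 L

n(Li) = 53.1 / 6.94 = 7.651 mol, so n(e⁻) = 1 × 7.651 = 7.651 mol.
The cells are in series, so the same 7.651 mol of electrons passes through the second cell.
2 H₂O → O₂ + 4 H⁺ + 4 e⁻ — 4 mol e⁻ per mol O₂, so n(O₂) = 7.651/4 = 1.913 mol.
V = nRT/P = (1.913 × 8.314 × 301) / (89.2 × 10³) = 0.0537 m³ = 53.7 L.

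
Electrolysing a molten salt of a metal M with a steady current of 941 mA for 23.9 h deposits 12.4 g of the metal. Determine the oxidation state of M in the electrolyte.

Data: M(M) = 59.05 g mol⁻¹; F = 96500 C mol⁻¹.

+4

Q = I·t = 0.9410 A × 86040 s = 80960 C, so n(e⁻) = 80960/96500 = 0.8390 mol.
n(M) deposited = 12.4 / 59.05 = 0.2100 mol.
Electrons per atom = n(e⁻)/n(M) = 0.8390 / 0.2100 = 4.00 ≈ 4, so the ion is M⁴⁺.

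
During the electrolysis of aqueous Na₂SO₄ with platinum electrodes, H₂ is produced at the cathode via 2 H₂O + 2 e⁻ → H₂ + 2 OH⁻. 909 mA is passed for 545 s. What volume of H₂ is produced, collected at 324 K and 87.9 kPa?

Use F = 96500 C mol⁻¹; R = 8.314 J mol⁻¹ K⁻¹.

0.0787 L

Q = I·t = 0.9090 A × 545.00 s = 495.4 C.
n(e⁻) = Q/F = 495.4 / 96500 = 0.005134 mol.
2 electrons are transferred per H₂ molecule, so n(H₂) = 0.005134 / 2 = 0.002567 mol.
V = nRT/P = (0.002567 × 8.314 × 324) / (87.9 × 10³ Pa) = 7.87 × 10⁻⁵ m³ = 0.0787 L.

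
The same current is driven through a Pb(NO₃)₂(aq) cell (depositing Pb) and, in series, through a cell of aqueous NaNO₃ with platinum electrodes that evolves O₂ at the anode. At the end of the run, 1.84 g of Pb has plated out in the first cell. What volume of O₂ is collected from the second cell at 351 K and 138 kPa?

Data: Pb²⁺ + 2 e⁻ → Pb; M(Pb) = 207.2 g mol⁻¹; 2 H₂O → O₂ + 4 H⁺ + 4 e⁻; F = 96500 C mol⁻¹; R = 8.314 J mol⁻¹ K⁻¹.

0.0939 L

n(Pb) = 1.84 / 207.2 = 0.008880 mol, so n(e⁻) = 2 × 0.008880 = 0.01776 mol.
The cells are in series, so the same 0.01776 mol of electrons passes through the second cell.
2 H₂O → O₂ + 4 H⁺ + 4 e⁻ — 4 mol e⁻ per mol O₂, so n(O₂) = 0.01776/4 = 0.004440 mol.
V = nRT/P = (0.004440 × 8.314 × 351) / (138 × 10³) = 9.39 × 10⁻⁵ m³ = 0.0939 L.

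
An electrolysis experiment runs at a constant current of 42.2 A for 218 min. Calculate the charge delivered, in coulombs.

5.52 × 10⁵ C

Q = I·t = 42.20 A × 13080 s = 5.52 × 10⁵ C.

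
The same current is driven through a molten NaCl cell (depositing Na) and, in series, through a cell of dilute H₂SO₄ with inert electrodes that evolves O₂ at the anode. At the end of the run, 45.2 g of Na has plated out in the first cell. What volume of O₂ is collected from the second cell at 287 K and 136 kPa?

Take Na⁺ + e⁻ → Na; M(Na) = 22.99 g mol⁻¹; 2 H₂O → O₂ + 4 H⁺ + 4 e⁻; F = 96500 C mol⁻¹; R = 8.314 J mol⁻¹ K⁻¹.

8.62 L

n(Na) = 45.2 / 22.99 = 1.966 mol, so n(e⁻) = 1 × 1.966 = 1.966 mol.
The cells are in series, so the same 1.966 mol of electrons passes through the second cell.
2 H₂O → O₂ + 4 H⁺ + 4 e⁻ — 4 mol e⁻ per mol O₂, so n(O₂) = 1.966/4 = 0.4915 mol.
V = nRT/P = (0.4915 × 8.314 × 287) / (136 × 10³) = 0.00862 m³ = 8.62 L.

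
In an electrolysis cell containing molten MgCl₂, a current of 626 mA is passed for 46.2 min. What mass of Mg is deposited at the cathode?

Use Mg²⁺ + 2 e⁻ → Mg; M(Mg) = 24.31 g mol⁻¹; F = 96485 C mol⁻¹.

0.219 g

Q = I·t = 0.6260 A × 2772.0 s = 1735 C.
n(e⁻) = Q/F = 1735 / 96485 = 0.01798 mol.
Mg²⁺ + 2 e⁻ → Mg, so n(Mg) = n(e⁻)/2 = 0.008992 mol.
m = n·M = 0.008992 × 24.31 = 0.219 g.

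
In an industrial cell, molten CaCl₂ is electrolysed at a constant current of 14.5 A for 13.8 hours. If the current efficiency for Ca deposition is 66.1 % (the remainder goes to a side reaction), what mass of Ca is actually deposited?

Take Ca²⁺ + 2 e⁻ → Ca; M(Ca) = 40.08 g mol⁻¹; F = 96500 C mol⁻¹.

98.9 g

Q = I·t = 14.50 × 49680 = 720400 C.
n(e⁻) = 720400/96500 = 7.465 mol; theoretically n(Ca) = 7.465/2 = 3.732 mol, m_theo = 149.6 g.
At 66.1 % efficiency, m_actual = 0.661 × 149.6 = 98.9 g.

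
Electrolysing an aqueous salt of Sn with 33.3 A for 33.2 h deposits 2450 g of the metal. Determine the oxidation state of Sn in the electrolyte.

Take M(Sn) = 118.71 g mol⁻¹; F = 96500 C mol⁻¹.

Q = I·t = 33.30 A × 119520 s = 3980000 C, so n(e⁻) = 3980000/96500 = 41.24 mol.
n(Sn) deposited = 2450 / 118.71 = 20.64 mol.
Electrons per atom = n(e⁻)/n(Sn) = 41.24 / 20.64 = 2.00 ≈ 2, so the ion is Sn²⁺.

+2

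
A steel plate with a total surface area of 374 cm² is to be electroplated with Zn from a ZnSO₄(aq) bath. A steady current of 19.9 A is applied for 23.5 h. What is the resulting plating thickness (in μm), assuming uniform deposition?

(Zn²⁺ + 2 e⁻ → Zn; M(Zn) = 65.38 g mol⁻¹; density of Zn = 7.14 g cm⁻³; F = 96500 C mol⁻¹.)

2140 μm

Q = I·t = 19.90 × 84600 = 1684000 C; n(e⁻) = 17.45 mol.
n(Zn) = n(e⁻)/2 = 8.723 mol, so m = 8.723 × 65.38 = 570.3 g.
Volume = m/ρ = 570.3 / 7.14 = 79.88 cm³.
Thickness = V/A = 79.88 / 374 = 0.214 cm = 2140 μm.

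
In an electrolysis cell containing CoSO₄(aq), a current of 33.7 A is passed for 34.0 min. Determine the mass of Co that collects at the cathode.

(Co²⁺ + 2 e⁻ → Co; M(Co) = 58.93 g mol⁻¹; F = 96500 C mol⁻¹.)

21.0 g

Q = I·t = 33.70 A × 2040.0 s = 68750 C.
n(e⁻) = Q/F = 68750 / 96500 = 0.7124 mol.
Co²⁺ + 2 e⁻ → Co, so n(Co) = n(e⁻)/2 = 0.3562 mol.
m = n·M = 0.3562 × 58.93 = 21.0 g.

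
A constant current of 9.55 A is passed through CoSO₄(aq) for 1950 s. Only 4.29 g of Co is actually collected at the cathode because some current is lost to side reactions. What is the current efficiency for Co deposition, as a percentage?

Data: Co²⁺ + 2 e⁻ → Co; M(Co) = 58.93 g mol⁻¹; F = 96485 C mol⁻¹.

75.4 %

Q = I·t = 9.550 × 1950.0 = 18620 C; n(e⁻) = 18620/96485 = 0.1930 mol.
Theoretical n(Co) = n(e⁻)/2 = 0.09650 mol, i.e. m_theo = 0.09650 × 58.93 = 5.687 g.
Efficiency = m_actual / m_theo = 4.29 / 5.687 = 75.4 %.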